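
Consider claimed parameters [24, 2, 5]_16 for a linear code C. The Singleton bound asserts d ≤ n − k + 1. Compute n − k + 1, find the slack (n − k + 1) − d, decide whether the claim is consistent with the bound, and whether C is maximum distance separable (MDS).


Singleton RHS = n − k + 1 = 23, slack = 18, bound satisfied, not MDS.

Singleton bound: d ≤ n − k + 1.
Here n = 24, k = 2, so n − k + 1 = 23.
Given d = 5, check d ≤ 23: YES.
Slack = (n − k + 1) − d = 18.
The code is NOT MDS (slack = 18 > 0).
Description: the claimed parameters are [24, 2, 5]_16; such a code would be non-MDS.


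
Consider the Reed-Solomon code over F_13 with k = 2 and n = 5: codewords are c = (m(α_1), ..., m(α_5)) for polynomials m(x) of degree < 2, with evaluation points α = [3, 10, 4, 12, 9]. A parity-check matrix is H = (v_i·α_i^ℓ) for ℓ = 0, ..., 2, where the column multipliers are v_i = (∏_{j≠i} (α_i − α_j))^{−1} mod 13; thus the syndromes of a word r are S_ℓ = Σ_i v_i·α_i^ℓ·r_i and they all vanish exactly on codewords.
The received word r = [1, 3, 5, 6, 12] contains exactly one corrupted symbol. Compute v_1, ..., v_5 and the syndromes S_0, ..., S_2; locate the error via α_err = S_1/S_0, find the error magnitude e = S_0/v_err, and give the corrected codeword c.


S = (7, 6, 7), error at position 4, error magnitude e = 8, c = [1, 3, 5, 11, 12].

Step 1: column multipliers v_i = (∏_{j≠i}(α_i − α_j))^{−1} mod 13.
  i = 1 (α = 3): (3−10)(3−4)(3−12)(3−9) = (−7)·(−1)·(−9)·(−6) = 378 ≡ 1, so v_1 = 1^{−1} = 1 (mod 13).
  i = 2 (α = 10): (10−3)(10−4)(10−12)(10−9) = 7·6·(−2)·1 = −84 ≡ 7, so v_2 = 7^{−1} = 2 (mod 13).
  i = 3 (α = 4): (4−3)(4−10)(4−12)(4−9) = 1·(−6)·(−8)·(−5) = −240 ≡ 7, so v_3 = 7^{−1} = 2 (mod 13).
  i = 4 (α = 12): (12−3)(12−10)(12−4)(12−9) = 9·2·8·3 = 432 ≡ 3, so v_4 = 3^{−1} = 9 (mod 13).
  i = 5 (α = 9): (9−3)(9−10)(9−4)(9−12) = 6·(−1)·5·(−3) = 90 ≡ 12, so v_5 = 12^{−1} = 12 (mod 13).
  v = [1, 2, 2, 9, 12].
Step 2: syndromes of r = [1, 3, 5, 6, 12] (all sums mod 13).
  S_0 = Σ v_i r_i = 1·1 + 2·3 + 2·5 + 9·6 + 12·12 = 215 ≡ 7.
  S_1 = Σ v_i α_i r_i = 1·3·1 + 2·10·3 + 2·4·5 + 9·12·6 + 12·9·12 = 2047 ≡ 6.
  α_i^2 mod 13 = [9, 9, 3, 1, 3].
  S_2 = Σ v_i α_i^2 r_i = 1·9·1 + 2·9·3 + 2·3·5 + 9·1·6 + 12·3·12 = 579 ≡ 7.
  S = (7, 6, 7) ≠ 0, so r is not a codeword (an error is present).
Step 3: locate the error. For a single error e at position i, S_ℓ = v_i·e·α_i^ℓ, so α_err = S_1/S_0.
  S_0^{−1} = 7^{−1} = 2 (mod 13), so α_err = 6·2 = 12 ≡ 12 = α_4. Error position i = 4.
  Consistency check: S_2/S_1 = 7·11 = 77 ≡ 12 = α_err ✓ (single-error assumption holds).
Step 4: error magnitude e = S_0/v_4 = S_0·∏_{j≠4}(α_4 − α_j) = 7·3 = 21 ≡ 8 (mod 13).
Step 5: correct position 4: c_4 = r_4 − e = 6 − 8 ≡ 11 (mod 13). Hence c = [1, 3, 5, 11, 12].
  Check: interpolating c through the α_i gives m(x) = 2 + 4·x (degree < 2) with m(α_i) = c_i for every i, so c is indeed a codeword.


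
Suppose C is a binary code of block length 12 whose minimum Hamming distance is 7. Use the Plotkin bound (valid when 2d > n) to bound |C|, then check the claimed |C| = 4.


Plotkin bound M ≤ 6; given |C| = 4 ≤ bound (satisfied).

Check applicability: 2d = 14, n = 12.
2d − n = 2 > 0, so Plotkin applies.
Compute d/(2d−n) = 7/2 ≈ 3.5000.
⌊d/(2d−n)⌋ = 3.
Plotkin bound: M ≤ 2·3 = 6.
Given |C| = 4, check: satisfied.
This |C| is below the Plotkin bound.


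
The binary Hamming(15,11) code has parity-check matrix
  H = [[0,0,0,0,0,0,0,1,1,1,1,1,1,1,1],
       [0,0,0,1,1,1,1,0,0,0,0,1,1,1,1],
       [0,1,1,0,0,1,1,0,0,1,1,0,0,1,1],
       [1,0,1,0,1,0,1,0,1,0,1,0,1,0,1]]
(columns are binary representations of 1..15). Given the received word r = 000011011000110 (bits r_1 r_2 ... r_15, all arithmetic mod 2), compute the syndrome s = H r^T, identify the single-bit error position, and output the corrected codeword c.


s = (0, 0, 0, 1)^T, error position = 1, corrected codeword c = 100011011000110

Compute s = H r^T mod 2 one row at a time:
  s_1 = 1 + 1 + 0 + 0 + 0 + 1 + 1 + 0 = 4 ≡ 0 (mod 2).
  s_2 = 0 + 1 + 1 + 0 + 0 + 1 + 1 + 0 = 4 ≡ 0 (mod 2).
  s_3 = 0 + 0 + 1 + 0 + 0 + 0 + 1 + 0 = 2 ≡ 0 (mod 2).
  s_4 = 0 + 0 + 1 + 0 + 1 + 0 + 1 + 0 = 3 ≡ 1 (mod 2).
s = (0, 0, 0, 1)^T — this equals column 1 of H (binary 0001), so error is at position 1.
Correct: flip bit 1 of r = 000011011000110 to get c = 100011011000110.


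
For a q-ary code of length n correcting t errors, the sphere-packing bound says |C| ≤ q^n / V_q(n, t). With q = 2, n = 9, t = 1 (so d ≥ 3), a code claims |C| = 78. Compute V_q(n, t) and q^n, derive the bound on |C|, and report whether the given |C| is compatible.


V_q(n, t) = 10, q^n = 512, Hamming bound = 51, |C| = 78 > bound (violated).

Step 1: Compute V_q(n, t) = Σ_{j=0}^1 C(n, j) (q−1)^j.
  j = 0: C(9,0)·(1)^0 = 1·1 = 1.
  j = 1: C(9,1)·(1)^1 = 9·1 = 9.
  V_q(n, t) = 1 + 9 = 10.
Step 2: q^n = 2^9 = 512.
Step 3: Hamming bound ⌊q^n / V_q(n,t)⌋ = ⌊512/10⌋ = 51.
Step 4: Compare |C| = 78 to 51: violated.
The claimed |C| lies above the Hamming bound, so no 2-ary code of length 9 with d ≥ 3 can have 78 codewords.


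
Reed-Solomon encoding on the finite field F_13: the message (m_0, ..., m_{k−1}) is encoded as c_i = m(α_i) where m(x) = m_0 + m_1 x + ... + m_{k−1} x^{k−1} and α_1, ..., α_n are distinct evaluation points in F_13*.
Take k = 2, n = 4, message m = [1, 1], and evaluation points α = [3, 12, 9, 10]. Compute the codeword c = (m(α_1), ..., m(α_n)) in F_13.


c = [4, 0, 10, 11]

Message polynomial: m(x) = 1 + 1·x (mod 13).
For each evaluation point α_i, compute m(α_i) mod 13:
  α_1 = 3: Horner steps 1 → 4, so m(3) = 4.
  α_2 = 12: Horner steps 1 → 0, so m(12) = 0.
  α_3 = 9: Horner steps 1 → 10, so m(9) = 10.
  α_4 = 10: Horner steps 1 → 11, so m(10) = 11.
Codeword c = [4, 0, 10, 11] ∈ F_13^4.


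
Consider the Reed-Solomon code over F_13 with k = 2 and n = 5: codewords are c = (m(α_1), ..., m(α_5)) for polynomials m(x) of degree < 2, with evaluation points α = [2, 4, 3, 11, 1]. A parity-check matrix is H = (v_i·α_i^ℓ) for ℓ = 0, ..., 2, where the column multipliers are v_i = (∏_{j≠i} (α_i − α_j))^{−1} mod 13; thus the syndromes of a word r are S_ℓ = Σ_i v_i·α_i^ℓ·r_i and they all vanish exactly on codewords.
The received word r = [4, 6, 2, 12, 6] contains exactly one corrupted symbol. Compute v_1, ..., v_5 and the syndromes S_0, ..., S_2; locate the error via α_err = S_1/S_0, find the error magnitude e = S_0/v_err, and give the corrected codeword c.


S = (11, 5, 7), error at position 2, error magnitude e = 6, c = [4, 0, 2, 12, 6].

Step 1: column multipliers v_i = (∏_{j≠i}(α_i − α_j))^{−1} mod 13.
  i = 1 (α = 2): (2−4)(2−3)(2−11)(2−1) = (−2)·(−1)·(−9)·1 = −18 ≡ 8, so v_1 = 8^{−1} = 5 (mod 13).
  i = 2 (α = 4): (4−2)(4−3)(4−11)(4−1) = 2·1·(−7)·3 = −42 ≡ 10, so v_2 = 10^{−1} = 4 (mod 13).
  i = 3 (α = 3): (3−2)(3−4)(3−11)(3−1) = 1·(−1)·(−8)·2 = 16 ≡ 3, so v_3 = 3^{−1} = 9 (mod 13).
  i = 4 (α = 11): (11−2)(11−4)(11−3)(11−1) = 9·7·8·10 = 5040 ≡ 9, so v_4 = 9^{−1} = 3 (mod 13).
  i = 5 (α = 1): (1−2)(1−4)(1−3)(1−11) = (−1)·(−3)·(−2)·(−10) = 60 ≡ 8, so v_5 = 8^{−1} = 5 (mod 13).
  v = [5, 4, 9, 3, 5].
Step 2: syndromes of r = [4, 6, 2, 12, 6] (all sums mod 13).
  S_0 = Σ v_i r_i = 5·4 + 4·6 + 9·2 + 3·12 + 5·6 = 128 ≡ 11.
  S_1 = Σ v_i α_i r_i = 5·2·4 + 4·4·6 + 9·3·2 + 3·11·12 + 5·1·6 = 616 ≡ 5.
  α_i^2 mod 13 = [4, 3, 9, 4, 1].
  S_2 = Σ v_i α_i^2 r_i = 5·4·4 + 4·3·6 + 9·9·2 + 3·4·12 + 5·1·6 = 488 ≡ 7.
  S = (11, 5, 7) ≠ 0, so r is not a codeword (an error is present).
Step 3: locate the error. For a single error e at position i, S_ℓ = v_i·e·α_i^ℓ, so α_err = S_1/S_0.
  S_0^{−1} = 11^{−1} = 6 (mod 13), so α_err = 5·6 = 30 ≡ 4 = α_2. Error position i = 2.
  Consistency check: S_2/S_1 = 7·8 = 56 ≡ 4 = α_err ✓ (single-error assumption holds).
Step 4: error magnitude e = S_0/v_2 = S_0·∏_{j≠2}(α_2 − α_j) = 11·10 = 110 ≡ 6 (mod 13).
Step 5: correct position 2: c_2 = r_2 − e = 6 − 6 ≡ 0 (mod 13). Hence c = [4, 0, 2, 12, 6].
  Check: interpolating c through the α_i gives m(x) = 8 + 11·x (degree < 2) with m(α_i) = c_i for every i, so c is indeed a codeword.


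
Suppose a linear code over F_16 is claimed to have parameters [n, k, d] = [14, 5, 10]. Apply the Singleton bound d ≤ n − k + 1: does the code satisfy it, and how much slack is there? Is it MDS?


Singleton RHS = n − k + 1 = 10, slack = 0, bound satisfied, MDS.

Singleton bound: d ≤ n − k + 1.
Here n = 14, k = 5, so n − k + 1 = 10.
Given d = 10, check d ≤ 10: YES.
Slack = (n − k + 1) − d = 0.
The code is MDS (slack = 0).
Description: the claimed parameters are [14, 5, 10]_16; such a code would be MDS (meets Singleton bound).


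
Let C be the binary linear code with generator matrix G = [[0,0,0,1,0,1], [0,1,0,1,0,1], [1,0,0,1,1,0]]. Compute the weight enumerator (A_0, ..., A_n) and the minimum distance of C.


Weight distribution: A_0 = 1, A_1 = 1, A_2 = 1, A_3 = 3, A_4 = 2. Minimum distance d = 1.

Enumerate all 2^3 = 8 messages m ∈ F_2^3.
For each, compute codeword c = mG in F_2^6, then tally its weight.
  m = 000 → c = 000000, weight = 0.
  m = 100 → c = 000101, weight = 2.
  m = 010 → c = 010101, weight = 3.
  m = 110 → c = 010000, weight = 1.
  m = 001 → c = 100110, weight = 3.
  m = 101 → c = 100011, weight = 3.
  m = 011 → c = 110011, weight = 4.
  m = 111 → c = 110110, weight = 4.
Tally weights:
  weight 0: 1 codewords.
  weight 1: 1 codewords.
  weight 2: 1 codewords.
  weight 3: 3 codewords.
  weight 4: 2 codewords.
Minimum distance d = smallest w > 0 with A_w > 0 = 1.
Sanity: Σ A_w = 8 = 2^3 = 8 ✓.


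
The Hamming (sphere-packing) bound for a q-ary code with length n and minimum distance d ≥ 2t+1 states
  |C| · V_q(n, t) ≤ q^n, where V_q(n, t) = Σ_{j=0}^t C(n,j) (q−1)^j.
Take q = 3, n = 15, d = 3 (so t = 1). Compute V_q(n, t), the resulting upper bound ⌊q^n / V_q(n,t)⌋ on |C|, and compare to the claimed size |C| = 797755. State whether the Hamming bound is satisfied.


V_q(n, t) = 31, q^n = 14348907, Hamming bound = 462867, |C| = 797755 > bound (violated).

Step 1: Compute V_q(n, t) = Σ_{j=0}^1 C(n, j) (q−1)^j.
  j = 0: C(15,0)·(2)^0 = 1·1 = 1.
  j = 1: C(15,1)·(2)^1 = 15·2 = 30.
  V_q(n, t) = 1 + 30 = 31.
Step 2: q^n = 3^15 = 14348907.
Step 3: Hamming bound ⌊q^n / V_q(n,t)⌋ = ⌊14348907/31⌋ = 462867.
Step 4: Compare |C| = 797755 to 462867: violated.
The claimed |C| lies above the Hamming bound, so no 3-ary code of length 15 with d ≥ 3 can have 797755 codewords.


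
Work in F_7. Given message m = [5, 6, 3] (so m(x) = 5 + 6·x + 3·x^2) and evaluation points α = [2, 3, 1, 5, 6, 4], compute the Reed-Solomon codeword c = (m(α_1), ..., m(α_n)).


c = [1, 1, 0, 5, 2, 0]

Message polynomial: m(x) = 5 + 6·x + 3·x^2 (mod 7).
For each evaluation point α_i, compute m(α_i) mod 7:
  α_1 = 2: Horner steps 3 → 5 → 1, so m(2) = 1.
  α_2 = 3: Horner steps 3 → 1 → 1, so m(3) = 1.
  α_3 = 1: Horner steps 3 → 2 → 0, so m(1) = 0.
  α_4 = 5: Horner steps 3 → 0 → 5, so m(5) = 5.
  α_5 = 6: Horner steps 3 → 3 → 2, so m(6) = 2.
  α_6 = 4: Horner steps 3 → 4 → 0, so m(4) = 0.
Codeword c = [1, 1, 0, 5, 2, 0] ∈ F_7^6.


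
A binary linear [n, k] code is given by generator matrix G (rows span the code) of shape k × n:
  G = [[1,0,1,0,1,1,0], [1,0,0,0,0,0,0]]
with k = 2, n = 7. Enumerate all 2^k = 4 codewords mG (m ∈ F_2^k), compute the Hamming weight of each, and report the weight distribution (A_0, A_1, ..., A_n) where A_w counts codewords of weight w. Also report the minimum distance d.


Weight distribution: A_0 = 1, A_1 = 1, A_3 = 1, A_4 = 1. Minimum distance d = 1.

Enumerate all 2^2 = 4 messages m ∈ F_2^2.
For each, compute codeword c = mG in F_2^7, then tally its weight.
  m = 00 → c = 0000000, weight = 0.
  m = 10 → c = 1010110, weight = 4.
  m = 01 → c = 1000000, weight = 1.
  m = 11 → c = 0010110, weight = 3.
Tally weights:
  weight 0: 1 codewords.
  weight 1: 1 codewords.
  weight 3: 1 codewords.
  weight 4: 1 codewords.
Minimum distance d = smallest w > 0 with A_w > 0 = 1.
Sanity: Σ A_w = 4 = 2^2 = 4 ✓.


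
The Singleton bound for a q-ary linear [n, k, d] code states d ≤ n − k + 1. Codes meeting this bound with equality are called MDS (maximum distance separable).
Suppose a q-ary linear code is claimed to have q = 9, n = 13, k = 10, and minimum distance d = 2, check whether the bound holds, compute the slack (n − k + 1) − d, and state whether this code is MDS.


Singleton RHS = n − k + 1 = 4, slack = 2, bound satisfied, not MDS.

Singleton bound: d ≤ n − k + 1.
Here n = 13, k = 10, so n − k + 1 = 4.
Given d = 2, check d ≤ 4: YES.
Slack = (n − k + 1) − d = 2.
The code is NOT MDS (slack = 2 > 0).
Description: the claimed parameters are [13, 10, 2]_9; such a code would be non-MDS.


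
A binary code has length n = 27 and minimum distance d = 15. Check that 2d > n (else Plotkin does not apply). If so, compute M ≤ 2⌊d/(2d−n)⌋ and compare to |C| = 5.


Plotkin bound M ≤ 10; given |C| = 5 ≤ bound (satisfied).

Check applicability: 2d = 30, n = 27.
2d − n = 3 > 0, so Plotkin applies.
Compute d/(2d−n) = 15/3 ≈ 5.0000.
⌊d/(2d−n)⌋ = 5.
Plotkin bound: M ≤ 2·5 = 10.
Given |C| = 5, check: satisfied.
This |C| is below the Plotkin bound.


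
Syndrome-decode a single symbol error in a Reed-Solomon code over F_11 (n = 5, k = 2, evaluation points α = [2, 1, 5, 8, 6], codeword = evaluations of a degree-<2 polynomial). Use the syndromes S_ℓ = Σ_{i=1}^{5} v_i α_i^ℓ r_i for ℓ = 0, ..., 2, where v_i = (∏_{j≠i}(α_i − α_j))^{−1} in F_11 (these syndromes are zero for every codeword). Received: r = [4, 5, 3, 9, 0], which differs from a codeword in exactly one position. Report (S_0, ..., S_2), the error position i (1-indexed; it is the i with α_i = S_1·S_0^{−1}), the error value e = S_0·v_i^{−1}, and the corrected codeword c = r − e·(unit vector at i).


S = (8, 7, 2), error at position 3, error magnitude e = 2, c = [4, 5, 1, 9, 0].

Step 1: column multipliers v_i = (∏_{j≠i}(α_i − α_j))^{−1} mod 11.
  i = 1 (α = 2): (2−1)(2−5)(2−8)(2−6) = 1·(−3)·(−6)·(−4) = −72 ≡ 5, so v_1 = 5^{−1} = 9 (mod 11).
  i = 2 (α = 1): (1−2)(1−5)(1−8)(1−6) = (−1)·(−4)·(−7)·(−5) = 140 ≡ 8, so v_2 = 8^{−1} = 7 (mod 11).
  i = 3 (α = 5): (5−2)(5−1)(5−8)(5−6) = 3·4·(−3)·(−1) = 36 ≡ 3, so v_3 = 3^{−1} = 4 (mod 11).
  i = 4 (α = 8): (8−2)(8−1)(8−5)(8−6) = 6·7·3·2 = 252 ≡ 10, so v_4 = 10^{−1} = 10 (mod 11).
  i = 5 (α = 6): (6−2)(6−1)(6−5)(6−8) = 4·5·1·(−2) = −40 ≡ 4, so v_5 = 4^{−1} = 3 (mod 11).
  v = [9, 7, 4, 10, 3].
Step 2: syndromes of r = [4, 5, 3, 9, 0] (all sums mod 11).
  S_0 = Σ v_i r_i = 9·4 + 7·5 + 4·3 + 10·9 + 3·0 = 173 ≡ 8.
  S_1 = Σ v_i α_i r_i = 9·2·4 + 7·1·5 + 4·5·3 + 10·8·9 + 3·6·0 = 887 ≡ 7.
  α_i^2 mod 11 = [4, 1, 3, 9, 3].
  S_2 = Σ v_i α_i^2 r_i = 9·4·4 + 7·1·5 + 4·3·3 + 10·9·9 + 3·3·0 = 1025 ≡ 2.
  S = (8, 7, 2) ≠ 0, so r is not a codeword (an error is present).
Step 3: locate the error. For a single error e at position i, S_ℓ = v_i·e·α_i^ℓ, so α_err = S_1/S_0.
  S_0^{−1} = 8^{−1} = 7 (mod 11), so α_err = 7·7 = 49 ≡ 5 = α_3. Error position i = 3.
  Consistency check: S_2/S_1 = 2·8 = 16 ≡ 5 = α_err ✓ (single-error assumption holds).
Step 4: error magnitude e = S_0/v_3 = S_0·∏_{j≠3}(α_3 − α_j) = 8·3 = 24 ≡ 2 (mod 11).
Step 5: correct position 3: c_3 = r_3 − e = 3 − 2 ≡ 1 (mod 11). Hence c = [4, 5, 1, 9, 0].
  Check: interpolating c through the α_i gives m(x) = 6 + 10·x (degree < 2) with m(α_i) = c_i for every i, so c is indeed a codeword.


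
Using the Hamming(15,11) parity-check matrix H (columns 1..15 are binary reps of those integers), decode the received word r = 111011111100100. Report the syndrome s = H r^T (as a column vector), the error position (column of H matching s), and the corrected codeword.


s = (0, 0, 1, 0)^T, error position = 2, corrected codeword c = 101011111100100

Compute s = H r^T mod 2 one row at a time:
  s_1 = 1 + 1 + 1 + 0 + 0 + 1 + 0 + 0 = 4 ≡ 0 (mod 2).
  s_2 = 0 + 1 + 1 + 1 + 0 + 1 + 0 + 0 = 4 ≡ 0 (mod 2).
  s_3 = 1 + 1 + 1 + 1 + 1 + 0 + 0 + 0 = 5 ≡ 1 (mod 2).
  s_4 = 1 + 1 + 1 + 1 + 1 + 0 + 1 + 0 = 6 ≡ 0 (mod 2).
s = (0, 0, 1, 0)^T — this equals column 2 of H (binary 0010), so error is at position 2.
Correct: flip bit 2 of r = 111011111100100 to get c = 101011111100100.


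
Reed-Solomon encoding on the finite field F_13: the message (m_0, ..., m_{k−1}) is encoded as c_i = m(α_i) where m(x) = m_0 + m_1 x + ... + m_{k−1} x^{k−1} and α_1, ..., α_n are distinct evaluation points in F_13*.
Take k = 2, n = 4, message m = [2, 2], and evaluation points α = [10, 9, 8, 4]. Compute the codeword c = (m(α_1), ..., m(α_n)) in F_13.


c = [9, 7, 5, 10]

Message polynomial: m(x) = 2 + 2·x (mod 13).
For each evaluation point α_i, compute m(α_i) mod 13:
  α_1 = 10: Horner steps 2 → 9, so m(10) = 9.
  α_2 = 9: Horner steps 2 → 7, so m(9) = 7.
  α_3 = 8: Horner steps 2 → 5, so m(8) = 5.
  α_4 = 4: Horner steps 2 → 10, so m(4) = 10.
Codeword c = [9, 7, 5, 10] ∈ F_13^4.


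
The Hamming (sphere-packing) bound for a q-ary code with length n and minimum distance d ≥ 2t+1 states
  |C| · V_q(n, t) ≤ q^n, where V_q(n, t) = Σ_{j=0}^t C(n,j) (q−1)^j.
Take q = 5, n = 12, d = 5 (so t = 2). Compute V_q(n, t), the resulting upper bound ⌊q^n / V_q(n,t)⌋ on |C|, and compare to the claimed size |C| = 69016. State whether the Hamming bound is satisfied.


V_q(n, t) = 1105, q^n = 244140625, Hamming bound = 220941, |C| = 69016 ≤ bound (satisfied).

Step 1: Compute V_q(n, t) = Σ_{j=0}^2 C(n, j) (q−1)^j.
  j = 0: C(12,0)·(4)^0 = 1·1 = 1.
  j = 1: C(12,1)·(4)^1 = 12·4 = 48.
  j = 2: C(12,2)·(4)^2 = 66·16 = 1056.
  V_q(n, t) = 1 + 48 + 1056 = 1105.
Step 2: q^n = 5^12 = 244140625.
Step 3: Hamming bound ⌊q^n / V_q(n,t)⌋ = ⌊244140625/1105⌋ = 220941.
Step 4: Compare |C| = 69016 to 220941: satisfied.
The claimed |C| lies below the Hamming bound.


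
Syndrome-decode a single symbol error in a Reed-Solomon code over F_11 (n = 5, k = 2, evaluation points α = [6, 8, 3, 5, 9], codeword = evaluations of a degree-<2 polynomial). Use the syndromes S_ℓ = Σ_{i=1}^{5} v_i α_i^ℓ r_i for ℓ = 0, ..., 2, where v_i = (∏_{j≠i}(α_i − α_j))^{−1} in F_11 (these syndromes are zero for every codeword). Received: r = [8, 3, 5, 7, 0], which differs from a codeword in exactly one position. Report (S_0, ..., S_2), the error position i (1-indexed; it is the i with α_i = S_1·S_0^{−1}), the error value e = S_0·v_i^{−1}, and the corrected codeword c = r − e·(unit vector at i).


S = (5, 7, 1), error at position 2, error magnitude e = 4, c = [8, 10, 5, 7, 0].

Step 1: column multipliers v_i = (∏_{j≠i}(α_i − α_j))^{−1} mod 11.
  i = 1 (α = 6): (6−8)(6−3)(6−5)(6−9) = (−2)·3·1·(−3) = 18 ≡ 7, so v_1 = 7^{−1} = 8 (mod 11).
  i = 2 (α = 8): (8−6)(8−3)(8−5)(8−9) = 2·5·3·(−1) = −30 ≡ 3, so v_2 = 3^{−1} = 4 (mod 11).
  i = 3 (α = 3): (3−6)(3−8)(3−5)(3−9) = (−3)·(−5)·(−2)·(−6) = 180 ≡ 4, so v_3 = 4^{−1} = 3 (mod 11).
  i = 4 (α = 5): (5−6)(5−8)(5−3)(5−9) = (−1)·(−3)·2·(−4) = −24 ≡ 9, so v_4 = 9^{−1} = 5 (mod 11).
  i = 5 (α = 9): (9−6)(9−8)(9−3)(9−5) = 3·1·6·4 = 72 ≡ 6, so v_5 = 6^{−1} = 2 (mod 11).
  v = [8, 4, 3, 5, 2].
Step 2: syndromes of r = [8, 3, 5, 7, 0] (all sums mod 11).
  S_0 = Σ v_i r_i = 8·8 + 4·3 + 3·5 + 5·7 + 2·0 = 126 ≡ 5.
  S_1 = Σ v_i α_i r_i = 8·6·8 + 4·8·3 + 3·3·5 + 5·5·7 + 2·9·0 = 700 ≡ 7.
  α_i^2 mod 11 = [3, 9, 9, 3, 4].
  S_2 = Σ v_i α_i^2 r_i = 8·3·8 + 4·9·3 + 3·9·5 + 5·3·7 + 2·4·0 = 540 ≡ 1.
  S = (5, 7, 1) ≠ 0, so r is not a codeword (an error is present).
Step 3: locate the error. For a single error e at position i, S_ℓ = v_i·e·α_i^ℓ, so α_err = S_1/S_0.
  S_0^{−1} = 5^{−1} = 9 (mod 11), so α_err = 7·9 = 63 ≡ 8 = α_2. Error position i = 2.
  Consistency check: S_2/S_1 = 1·8 = 8 ≡ 8 = α_err ✓ (single-error assumption holds).
Step 4: error magnitude e = S_0/v_2 = S_0·∏_{j≠2}(α_2 − α_j) = 5·3 = 15 ≡ 4 (mod 11).
Step 5: correct position 2: c_2 = r_2 − e = 3 − 4 ≡ 10 (mod 11). Hence c = [8, 10, 5, 7, 0].
  Check: interpolating c through the α_i gives m(x) = 2 + 1·x (degree < 2) with m(α_i) = c_i for every i, so c is indeed a codeword.


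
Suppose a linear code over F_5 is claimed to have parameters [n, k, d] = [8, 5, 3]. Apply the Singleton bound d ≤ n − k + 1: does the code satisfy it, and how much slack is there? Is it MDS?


Singleton RHS = n − k + 1 = 4, slack = 1, bound satisfied, not MDS.

Singleton bound: d ≤ n − k + 1.
Here n = 8, k = 5, so n − k + 1 = 4.
Given d = 3, check d ≤ 4: YES.
Slack = (n − k + 1) − d = 1.
The code is NOT MDS (slack = 1 > 0).
Description: the claimed parameters are [8, 5, 3]_5; such a code would be non-MDS.


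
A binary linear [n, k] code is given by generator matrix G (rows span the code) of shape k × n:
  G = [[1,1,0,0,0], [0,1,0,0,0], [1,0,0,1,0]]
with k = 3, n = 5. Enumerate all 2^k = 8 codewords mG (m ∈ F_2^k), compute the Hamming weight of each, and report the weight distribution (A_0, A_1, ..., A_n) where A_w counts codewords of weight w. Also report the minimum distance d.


Weight distribution: A_0 = 1, A_1 = 3, A_2 = 3, A_3 = 1. Minimum distance d = 1.

Enumerate all 2^3 = 8 messages m ∈ F_2^3.
For each, compute codeword c = mG in F_2^5, then tally its weight.
  m = 000 → c = 00000, weight = 0.
  m = 100 → c = 11000, weight = 2.
  m = 010 → c = 01000, weight = 1.
  m = 110 → c = 10000, weight = 1.
  m = 001 → c = 10010, weight = 2.
  m = 101 → c = 01010, weight = 2.
  m = 011 → c = 11010, weight = 3.
  m = 111 → c = 00010, weight = 1.
Tally weights:
  weight 0: 1 codewords.
  weight 1: 3 codewords.
  weight 2: 3 codewords.
  weight 3: 1 codewords.
Minimum distance d = smallest w > 0 with A_w > 0 = 1.
Sanity: Σ A_w = 8 = 2^3 = 8 ✓.


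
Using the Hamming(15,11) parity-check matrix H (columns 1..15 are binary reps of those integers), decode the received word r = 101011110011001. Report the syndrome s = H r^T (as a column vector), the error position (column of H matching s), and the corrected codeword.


s = (0, 1, 1, 0)^T, error position = 6, corrected codeword c = 101010110011001

Compute s = H r^T mod 2 one row at a time:
  s_1 = 1 + 0 + 0 + 1 + 1 + 0 + 0 + 1 = 4 ≡ 0 (mod 2).
  s_2 = 0 + 1 + 1 + 1 + 1 + 0 + 0 + 1 = 5 ≡ 1 (mod 2).
  s_3 = 0 + 1 + 1 + 1 + 0 + 1 + 0 + 1 = 5 ≡ 1 (mod 2).
  s_4 = 1 + 1 + 1 + 1 + 0 + 1 + 0 + 1 = 6 ≡ 0 (mod 2).
s = (0, 1, 1, 0)^T — this equals column 6 of H (binary 0110), so error is at position 6.
Correct: flip bit 6 of r = 101011110011001 to get c = 101010110011001.


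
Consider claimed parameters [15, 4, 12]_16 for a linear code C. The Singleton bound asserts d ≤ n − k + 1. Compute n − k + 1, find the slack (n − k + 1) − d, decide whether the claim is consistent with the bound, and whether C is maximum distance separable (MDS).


Singleton RHS = n − k + 1 = 12, slack = 0, bound satisfied, MDS.

Singleton bound: d ≤ n − k + 1.
Here n = 15, k = 4, so n − k + 1 = 12.
Given d = 12, check d ≤ 12: YES.
Slack = (n − k + 1) − d = 0.
The code is MDS (slack = 0).
Description: the claimed parameters are [15, 4, 12]_16; such a code would be MDS (meets Singleton bound).


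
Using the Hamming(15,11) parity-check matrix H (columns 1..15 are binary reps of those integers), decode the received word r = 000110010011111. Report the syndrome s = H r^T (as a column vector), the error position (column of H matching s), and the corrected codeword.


s = (0, 0, 1, 0)^T, error position = 2, corrected codeword c = 010110010011111

Compute s = H r^T mod 2 one row at a time:
  s_1 = 1 + 0 + 0 + 1 + 1 + 1 + 1 + 1 = 6 ≡ 0 (mod 2).
  s_2 = 1 + 1 + 0 + 0 + 1 + 1 + 1 + 1 = 6 ≡ 0 (mod 2).
  s_3 = 0 + 0 + 0 + 0 + 0 + 1 + 1 + 1 = 3 ≡ 1 (mod 2).
  s_4 = 0 + 0 + 1 + 0 + 0 + 1 + 1 + 1 = 4 ≡ 0 (mod 2).
s = (0, 0, 1, 0)^T — this equals column 2 of H (binary 0010), so error is at position 2.
Correct: flip bit 2 of r = 000110010011111 to get c = 010110010011111.


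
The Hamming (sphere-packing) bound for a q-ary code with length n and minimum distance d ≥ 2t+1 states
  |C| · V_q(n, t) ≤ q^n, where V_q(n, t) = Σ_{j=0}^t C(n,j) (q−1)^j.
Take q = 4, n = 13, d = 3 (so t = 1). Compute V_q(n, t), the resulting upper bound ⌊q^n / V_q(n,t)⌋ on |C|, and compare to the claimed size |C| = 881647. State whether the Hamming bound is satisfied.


V_q(n, t) = 40, q^n = 67108864, Hamming bound = 1677721, |C| = 881647 ≤ bound (satisfied).

Step 1: Compute V_q(n, t) = Σ_{j=0}^1 C(n, j) (q−1)^j.
  j = 0: C(13,0)·(3)^0 = 1·1 = 1.
  j = 1: C(13,1)·(3)^1 = 13·3 = 39.
  V_q(n, t) = 1 + 39 = 40.
Step 2: q^n = 4^13 = 67108864.
Step 3: Hamming bound ⌊q^n / V_q(n,t)⌋ = ⌊67108864/40⌋ = 1677721.
Step 4: Compare |C| = 881647 to 1677721: satisfied.
The claimed |C| lies below the Hamming bound.


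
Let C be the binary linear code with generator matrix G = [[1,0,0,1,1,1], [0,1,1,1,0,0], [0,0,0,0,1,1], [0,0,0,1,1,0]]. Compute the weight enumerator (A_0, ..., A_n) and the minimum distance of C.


Weight distribution: A_0 = 1, A_2 = 6, A_3 = 4, A_4 = 1, A_5 = 4. Minimum distance d = 2.

Enumerate all 2^4 = 16 messages m ∈ F_2^4.
For each, compute codeword c = mG in F_2^6, then tally its weight.
  m = 0000 → c = 000000, weight = 0.
  m = 1000 → c = 100111, weight = 4.
  m = 0100 → c = 011100, weight = 3.
  m = 1100 → c = 111011, weight = 5.
  m = 0010 → c = 000011, weight = 2.
  m = 1010 → c = 100100, weight = 2.
  m = 0110 → c = 011111, weight = 5.
  m = 1110 → c = 111000, weight = 3.
  m = 0001 → c = 000110, weight = 2.
  m = 1001 → c = 100001, weight = 2.
  m = 0101 → c = 011010, weight = 3.
  m = 1101 → c = 111101, weight = 5.
  m = 0011 → c = 000101, weight = 2.
  m = 1011 → c = 100010, weight = 2.
  m = 0111 → c = 011001, weight = 3.
  m = 1111 → c = 111110, weight = 5.
Tally weights:
  weight 0: 1 codewords.
  weight 2: 6 codewords.
  weight 3: 4 codewords.
  weight 4: 1 codewords.
  weight 5: 4 codewords.
Minimum distance d = smallest w > 0 with A_w > 0 = 2.
Sanity: Σ A_w = 16 = 2^4 = 16 ✓.


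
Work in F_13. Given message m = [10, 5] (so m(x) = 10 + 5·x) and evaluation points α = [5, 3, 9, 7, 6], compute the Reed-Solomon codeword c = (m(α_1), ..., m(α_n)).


c = [9, 12, 3, 6, 1]

Message polynomial: m(x) = 10 + 5·x (mod 13).
For each evaluation point α_i, compute m(α_i) mod 13:
  α_1 = 5: Horner steps 5 → 9, so m(5) = 9.
  α_2 = 3: Horner steps 5 → 12, so m(3) = 12.
  α_3 = 9: Horner steps 5 → 3, so m(9) = 3.
  α_4 = 7: Horner steps 5 → 6, so m(7) = 6.
  α_5 = 6: Horner steps 5 → 1, so m(6) = 1.
Codeword c = [9, 12, 3, 6, 1] ∈ F_13^5.


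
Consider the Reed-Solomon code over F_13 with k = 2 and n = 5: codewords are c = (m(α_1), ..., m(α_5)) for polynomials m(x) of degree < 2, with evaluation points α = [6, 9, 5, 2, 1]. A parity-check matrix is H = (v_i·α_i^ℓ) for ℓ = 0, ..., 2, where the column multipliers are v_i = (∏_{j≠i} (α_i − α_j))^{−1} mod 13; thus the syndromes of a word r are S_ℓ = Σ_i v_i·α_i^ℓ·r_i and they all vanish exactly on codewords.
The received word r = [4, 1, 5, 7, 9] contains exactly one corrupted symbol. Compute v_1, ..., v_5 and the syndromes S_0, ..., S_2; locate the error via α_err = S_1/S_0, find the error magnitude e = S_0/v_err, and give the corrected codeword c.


S = (11, 9, 5), error at position 4, error magnitude e = 12, c = [4, 1, 5, 8, 9].

Step 1: column multipliers v_i = (∏_{j≠i}(α_i − α_j))^{−1} mod 13.
  i = 1 (α = 6): (6−9)(6−5)(6−2)(6−1) = (−3)·1·4·5 = −60 ≡ 5, so v_1 = 5^{−1} = 8 (mod 13).
  i = 2 (α = 9): (9−6)(9−5)(9−2)(9−1) = 3·4·7·8 = 672 ≡ 9, so v_2 = 9^{−1} = 3 (mod 13).
  i = 3 (α = 5): (5−6)(5−9)(5−2)(5−1) = (−1)·(−4)·3·4 = 48 ≡ 9, so v_3 = 9^{−1} = 3 (mod 13).
  i = 4 (α = 2): (2−6)(2−9)(2−5)(2−1) = (−4)·(−7)·(−3)·1 = −84 ≡ 7, so v_4 = 7^{−1} = 2 (mod 13).
  i = 5 (α = 1): (1−6)(1−9)(1−5)(1−2) = (−5)·(−8)·(−4)·(−1) = 160 ≡ 4, so v_5 = 4^{−1} = 10 (mod 13).
  v = [8, 3, 3, 2, 10].
Step 2: syndromes of r = [4, 1, 5, 7, 9] (all sums mod 13).
  S_0 = Σ v_i r_i = 8·4 + 3·1 + 3·5 + 2·7 + 10·9 = 154 ≡ 11.
  S_1 = Σ v_i α_i r_i = 8·6·4 + 3·9·1 + 3·5·5 + 2·2·7 + 10·1·9 = 412 ≡ 9.
  α_i^2 mod 13 = [10, 3, 12, 4, 1].
  S_2 = Σ v_i α_i^2 r_i = 8·10·4 + 3·3·1 + 3·12·5 + 2·4·7 + 10·1·9 = 655 ≡ 5.
  S = (11, 9, 5) ≠ 0, so r is not a codeword (an error is present).
Step 3: locate the error. For a single error e at position i, S_ℓ = v_i·e·α_i^ℓ, so α_err = S_1/S_0.
  S_0^{−1} = 11^{−1} = 6 (mod 13), so α_err = 9·6 = 54 ≡ 2 = α_4. Error position i = 4.
  Consistency check: S_2/S_1 = 5·3 = 15 ≡ 2 = α_err ✓ (single-error assumption holds).
Step 4: error magnitude e = S_0/v_4 = S_0·∏_{j≠4}(α_4 − α_j) = 11·7 = 77 ≡ 12 (mod 13).
Step 5: correct position 4: c_4 = r_4 − e = 7 − 12 ≡ 8 (mod 13). Hence c = [4, 1, 5, 8, 9].
  Check: interpolating c through the α_i gives m(x) = 10 + 12·x (degree < 2) with m(α_i) = c_i for every i, so c is indeed a codeword.


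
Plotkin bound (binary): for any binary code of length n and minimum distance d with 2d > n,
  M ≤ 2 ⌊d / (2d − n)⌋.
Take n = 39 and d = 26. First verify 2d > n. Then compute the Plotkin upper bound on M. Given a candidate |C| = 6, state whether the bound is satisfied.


Plotkin bound M ≤ 4; given |C| = 6 > bound (violated).

Check applicability: 2d = 52, n = 39.
2d − n = 13 > 0, so Plotkin applies.
Compute d/(2d−n) = 26/13 ≈ 2.0000.
⌊d/(2d−n)⌋ = 2.
Plotkin bound: M ≤ 2·2 = 4.
Given |C| = 6, check: VIOLATED.
This |C| is above the Plotkin bound, so no binary code with n = 39, d = 26 and 6 codewords exists.


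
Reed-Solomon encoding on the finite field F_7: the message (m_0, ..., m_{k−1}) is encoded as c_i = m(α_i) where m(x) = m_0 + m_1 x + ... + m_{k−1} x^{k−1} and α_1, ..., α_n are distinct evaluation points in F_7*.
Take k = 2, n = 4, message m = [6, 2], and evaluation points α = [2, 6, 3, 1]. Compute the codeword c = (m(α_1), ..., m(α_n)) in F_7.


c = [3, 4, 5, 1]

Message polynomial: m(x) = 6 + 2·x (mod 7).
For each evaluation point α_i, compute m(α_i) mod 7:
  α_1 = 2: Horner steps 2 → 3, so m(2) = 3.
  α_2 = 6: Horner steps 2 → 4, so m(6) = 4.
  α_3 = 3: Horner steps 2 → 5, so m(3) = 5.
  α_4 = 1: Horner steps 2 → 1, so m(1) = 1.
Codeword c = [3, 4, 5, 1] ∈ F_7^4.


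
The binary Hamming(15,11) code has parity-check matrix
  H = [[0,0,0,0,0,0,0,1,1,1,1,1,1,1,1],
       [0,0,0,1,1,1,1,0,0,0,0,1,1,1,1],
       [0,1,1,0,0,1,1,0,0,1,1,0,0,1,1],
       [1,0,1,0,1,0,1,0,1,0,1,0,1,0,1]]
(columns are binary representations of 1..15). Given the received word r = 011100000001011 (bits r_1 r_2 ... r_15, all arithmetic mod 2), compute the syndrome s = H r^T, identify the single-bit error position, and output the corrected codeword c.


s = (1, 0, 0, 0)^T, error position = 8, corrected codeword c = 011100010001011

Compute s = H r^T mod 2 one row at a time:
  s_1 = 0 + 0 + 0 + 0 + 1 + 0 + 1 + 1 = 3 ≡ 1 (mod 2).
  s_2 = 1 + 0 + 0 + 0 + 1 + 0 + 1 + 1 = 4 ≡ 0 (mod 2).
  s_3 = 1 + 1 + 0 + 0 + 0 + 0 + 1 + 1 = 4 ≡ 0 (mod 2).
  s_4 = 0 + 1 + 0 + 0 + 0 + 0 + 0 + 1 = 2 ≡ 0 (mod 2).
s = (1, 0, 0, 0)^T — this equals column 8 of H (binary 1000), so error is at position 8.
Correct: flip bit 8 of r = 011100000001011 to get c = 011100010001011.


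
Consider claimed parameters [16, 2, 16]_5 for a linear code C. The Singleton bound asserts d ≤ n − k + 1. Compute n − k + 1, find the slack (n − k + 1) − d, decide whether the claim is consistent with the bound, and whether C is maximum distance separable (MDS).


Singleton RHS = n − k + 1 = 15, slack = -1, bound violated (no such code; not MDS).

Singleton bound: d ≤ n − k + 1.
Here n = 16, k = 2, so n − k + 1 = 15.
Given d = 16, check d ≤ 15: NO.
Slack = (n − k + 1) − d = -1.
The slack is negative: d = 16 exceeds n − k + 1 = 15 by 1, so the Singleton bound is violated and no linear [16, 2, 16]_5 code can exist. In particular it is not MDS (MDS requires d = n − k + 1 exactly).
Description: the claimed parameters are [16, 2, 16]_5; such a code would be impossible (violates the Singleton bound).


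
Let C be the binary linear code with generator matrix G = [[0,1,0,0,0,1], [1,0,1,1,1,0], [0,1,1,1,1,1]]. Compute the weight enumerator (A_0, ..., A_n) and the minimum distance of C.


Weight distribution: A_0 = 1, A_1 = 1, A_2 = 1, A_3 = 2, A_4 = 1, A_5 = 1, A_6 = 1. Minimum distance d = 1.

Enumerate all 2^3 = 8 messages m ∈ F_2^3.
For each, compute codeword c = mG in F_2^6, then tally its weight.
  m = 000 → c = 000000, weight = 0.
  m = 100 → c = 010001, weight = 2.
  m = 010 → c = 101110, weight = 4.
  m = 110 → c = 111111, weight = 6.
  m = 001 → c = 011111, weight = 5.
  m = 101 → c = 001110, weight = 3.
  m = 011 → c = 110001, weight = 3.
  m = 111 → c = 100000, weight = 1.
Tally weights:
  weight 0: 1 codewords.
  weight 1: 1 codewords.
  weight 2: 1 codewords.
  weight 3: 2 codewords.
  weight 4: 1 codewords.
  weight 5: 1 codewords.
  weight 6: 1 codewords.
Minimum distance d = smallest w > 0 with A_w > 0 = 1.
Sanity: Σ A_w = 8 = 2^3 = 8 ✓.


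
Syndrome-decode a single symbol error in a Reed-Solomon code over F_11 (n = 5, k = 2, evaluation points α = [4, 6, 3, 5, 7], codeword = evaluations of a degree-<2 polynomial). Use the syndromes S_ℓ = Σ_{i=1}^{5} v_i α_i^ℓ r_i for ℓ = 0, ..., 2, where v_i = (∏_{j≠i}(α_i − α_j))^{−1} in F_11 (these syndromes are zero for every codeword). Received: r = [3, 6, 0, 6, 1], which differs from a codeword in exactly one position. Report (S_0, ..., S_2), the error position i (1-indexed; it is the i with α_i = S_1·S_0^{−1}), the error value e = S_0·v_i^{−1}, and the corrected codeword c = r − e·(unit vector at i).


S = (6, 3, 7), error at position 2, error magnitude e = 8, c = [3, 9, 0, 6, 1].

Step 1: column multipliers v_i = (∏_{j≠i}(α_i − α_j))^{−1} mod 11.
  i = 1 (α = 4): (4−6)(4−3)(4−5)(4−7) = (−2)·1·(−1)·(−3) = −6 ≡ 5, so v_1 = 5^{−1} = 9 (mod 11).
  i = 2 (α = 6): (6−4)(6−3)(6−5)(6−7) = 2·3·1·(−1) = −6 ≡ 5, so v_2 = 5^{−1} = 9 (mod 11).
  i = 3 (α = 3): (3−4)(3−6)(3−5)(3−7) = (−1)·(−3)·(−2)·(−4) = 24 ≡ 2, so v_3 = 2^{−1} = 6 (mod 11).
  i = 4 (α = 5): (5−4)(5−6)(5−3)(5−7) = 1·(−1)·2·(−2) = 4 ≡ 4, so v_4 = 4^{−1} = 3 (mod 11).
  i = 5 (α = 7): (7−4)(7−6)(7−3)(7−5) = 3·1·4·2 = 24 ≡ 2, so v_5 = 2^{−1} = 6 (mod 11).
  v = [9, 9, 6, 3, 6].
Step 2: syndromes of r = [3, 6, 0, 6, 1] (all sums mod 11).
  S_0 = Σ v_i r_i = 9·3 + 9·6 + 6·0 + 3·6 + 6·1 = 105 ≡ 6.
  S_1 = Σ v_i α_i r_i = 9·4·3 + 9·6·6 + 6·3·0 + 3·5·6 + 6·7·1 = 564 ≡ 3.
  α_i^2 mod 11 = [5, 3, 9, 3, 5].
  S_2 = Σ v_i α_i^2 r_i = 9·5·3 + 9·3·6 + 6·9·0 + 3·3·6 + 6·5·1 = 381 ≡ 7.
  S = (6, 3, 7) ≠ 0, so r is not a codeword (an error is present).
Step 3: locate the error. For a single error e at position i, S_ℓ = v_i·e·α_i^ℓ, so α_err = S_1/S_0.
  S_0^{−1} = 6^{−1} = 2 (mod 11), so α_err = 3·2 = 6 ≡ 6 = α_2. Error position i = 2.
  Consistency check: S_2/S_1 = 7·4 = 28 ≡ 6 = α_err ✓ (single-error assumption holds).
Step 4: error magnitude e = S_0/v_2 = S_0·∏_{j≠2}(α_2 − α_j) = 6·5 = 30 ≡ 8 (mod 11).
Step 5: correct position 2: c_2 = r_2 − e = 6 − 8 ≡ 9 (mod 11). Hence c = [3, 9, 0, 6, 1].
  Check: interpolating c through the α_i gives m(x) = 2 + 3·x (degree < 2) with m(α_i) = c_i for every i, so c is indeed a codeword.


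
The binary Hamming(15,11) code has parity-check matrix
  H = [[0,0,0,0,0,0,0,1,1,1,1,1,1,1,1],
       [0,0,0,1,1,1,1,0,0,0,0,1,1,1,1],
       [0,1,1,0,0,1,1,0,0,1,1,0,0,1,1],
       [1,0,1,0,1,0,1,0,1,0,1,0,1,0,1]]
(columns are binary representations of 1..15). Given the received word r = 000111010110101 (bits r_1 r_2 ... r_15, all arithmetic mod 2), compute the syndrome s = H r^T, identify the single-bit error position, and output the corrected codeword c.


s = (1, 1, 0, 0)^T, error position = 12, corrected codeword c = 000111010111101

Compute s = H r^T mod 2 one row at a time:
  s_1 = 1 + 0 + 1 + 1 + 0 + 1 + 0 + 1 = 5 ≡ 1 (mod 2).
  s_2 = 1 + 1 + 1 + 0 + 0 + 1 + 0 + 1 = 5 ≡ 1 (mod 2).
  s_3 = 0 + 0 + 1 + 0 + 1 + 1 + 0 + 1 = 4 ≡ 0 (mod 2).
  s_4 = 0 + 0 + 1 + 0 + 0 + 1 + 1 + 1 = 4 ≡ 0 (mod 2).
s = (1, 1, 0, 0)^T — this equals column 12 of H (binary 1100), so error is at position 12.
Correct: flip bit 12 of r = 000111010110101 to get c = 000111010111101.


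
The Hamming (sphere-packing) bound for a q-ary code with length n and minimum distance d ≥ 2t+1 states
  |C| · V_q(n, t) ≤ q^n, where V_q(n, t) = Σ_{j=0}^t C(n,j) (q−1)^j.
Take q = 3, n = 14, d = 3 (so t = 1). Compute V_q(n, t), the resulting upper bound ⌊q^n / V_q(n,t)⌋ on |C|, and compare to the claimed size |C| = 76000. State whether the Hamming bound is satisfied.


V_q(n, t) = 29, q^n = 4782969, Hamming bound = 164929, |C| = 76000 ≤ bound (satisfied).

Step 1: Compute V_q(n, t) = Σ_{j=0}^1 C(n, j) (q−1)^j.
  j = 0: C(14,0)·(2)^0 = 1·1 = 1.
  j = 1: C(14,1)·(2)^1 = 14·2 = 28.
  V_q(n, t) = 1 + 28 = 29.
Step 2: q^n = 3^14 = 4782969.
Step 3: Hamming bound ⌊q^n / V_q(n,t)⌋ = ⌊4782969/29⌋ = 164929.
Step 4: Compare |C| = 76000 to 164929: satisfied.
The claimed |C| lies below the Hamming bound.


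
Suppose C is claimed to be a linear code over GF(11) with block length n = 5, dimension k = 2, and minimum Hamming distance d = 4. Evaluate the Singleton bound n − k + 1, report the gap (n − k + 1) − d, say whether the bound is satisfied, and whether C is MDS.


Singleton RHS = n − k + 1 = 4, slack = 0, bound satisfied, MDS.

Singleton bound: d ≤ n − k + 1.
Here n = 5, k = 2, so n − k + 1 = 4.
Given d = 4, check d ≤ 4: YES.
Slack = (n − k + 1) − d = 0.
The code is MDS (slack = 0).
Description: the claimed parameters are [5, 2, 4]_11; such a code would be MDS (meets Singleton bound).


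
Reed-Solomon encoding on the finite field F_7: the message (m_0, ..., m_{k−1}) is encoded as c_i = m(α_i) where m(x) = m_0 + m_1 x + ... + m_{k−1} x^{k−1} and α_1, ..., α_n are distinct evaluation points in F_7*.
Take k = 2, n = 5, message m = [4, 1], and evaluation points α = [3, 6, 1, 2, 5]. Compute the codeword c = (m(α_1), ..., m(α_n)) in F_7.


c = [0, 3, 5, 6, 2]

Message polynomial: m(x) = 4 + 1·x (mod 7).
For each evaluation point α_i, compute m(α_i) mod 7:
  α_1 = 3: Horner steps 1 → 0, so m(3) = 0.
  α_2 = 6: Horner steps 1 → 3, so m(6) = 3.
  α_3 = 1: Horner steps 1 → 5, so m(1) = 5.
  α_4 = 2: Horner steps 1 → 6, so m(2) = 6.
  α_5 = 5: Horner steps 1 → 2, so m(5) = 2.
Codeword c = [0, 3, 5, 6, 2] ∈ F_7^5.


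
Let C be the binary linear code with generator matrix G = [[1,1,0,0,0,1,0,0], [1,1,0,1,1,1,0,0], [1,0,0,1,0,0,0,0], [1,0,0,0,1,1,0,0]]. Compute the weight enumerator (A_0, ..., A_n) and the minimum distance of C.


Weight distribution: A_0 = 1, A_1 = 1, A_2 = 6, A_3 = 6, A_4 = 1, A_5 = 1. Minimum distance d = 1.

Enumerate all 2^4 = 16 messages m ∈ F_2^4.
For each, compute codeword c = mG in F_2^8, then tally its weight.
  m = 0000 → c = 00000000, weight = 0.
  m = 1000 → c = 11000100, weight = 3.
  m = 0100 → c = 11011100, weight = 5.
  m = 1100 → c = 00011000, weight = 2.
  m = 0010 → c = 10010000, weight = 2.
  m = 1010 → c = 01010100, weight = 3.
  m = 0110 → c = 01001100, weight = 3.
  m = 1110 → c = 10001000, weight = 2.
  m = 0001 → c = 10001100, weight = 3.
  m = 1001 → c = 01001000, weight = 2.
  m = 0101 → c = 01010000, weight = 2.
  m = 1101 → c = 10010100, weight = 3.
  m = 0011 → c = 00011100, weight = 3.
  m = 1011 → c = 11011000, weight = 4.
  m = 0111 → c = 11000000, weight = 2.
  m = 1111 → c = 00000100, weight = 1.
Tally weights:
  weight 0: 1 codewords.
  weight 1: 1 codewords.
  weight 2: 6 codewords.
  weight 3: 6 codewords.
  weight 4: 1 codewords.
  weight 5: 1 codewords.
Minimum distance d = smallest w > 0 with A_w > 0 = 1.
Sanity: Σ A_w = 16 = 2^4 = 16 ✓.
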